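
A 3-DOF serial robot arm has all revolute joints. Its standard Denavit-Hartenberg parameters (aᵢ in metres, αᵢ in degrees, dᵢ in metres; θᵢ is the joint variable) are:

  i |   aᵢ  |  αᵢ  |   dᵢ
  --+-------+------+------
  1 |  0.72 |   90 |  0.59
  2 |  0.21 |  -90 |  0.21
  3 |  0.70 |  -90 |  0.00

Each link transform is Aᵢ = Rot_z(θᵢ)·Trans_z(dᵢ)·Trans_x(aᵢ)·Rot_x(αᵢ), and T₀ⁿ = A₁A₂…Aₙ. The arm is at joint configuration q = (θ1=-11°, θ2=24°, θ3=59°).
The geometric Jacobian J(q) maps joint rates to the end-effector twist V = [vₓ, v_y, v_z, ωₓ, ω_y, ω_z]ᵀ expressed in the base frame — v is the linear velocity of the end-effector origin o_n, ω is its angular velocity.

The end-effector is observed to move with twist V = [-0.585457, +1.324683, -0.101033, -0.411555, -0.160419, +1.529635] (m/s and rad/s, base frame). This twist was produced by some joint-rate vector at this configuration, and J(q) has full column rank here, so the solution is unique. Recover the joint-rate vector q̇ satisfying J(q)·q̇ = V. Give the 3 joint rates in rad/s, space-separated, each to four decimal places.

0.6910 0.2360 0.9180

o_n = [1.2928, 0.1460, 0.8221]
J₁: ẑ×o_n = [-0.1460, 1.2928, 0.0000], ω = ẑ
J2: z=[-0.1908, -0.9816, 0.0000] o=[0.7068, -0.1374, 0.5900] → [-0.2278, 0.0443, 0.5212, -0.1908, -0.9816, 0.0000]
J3: z=[-0.3993, 0.0776, 0.9135] o=[0.8550, -0.3801, 0.6754] → [-0.4693, 0.4585, -0.2440, -0.3993, 0.0776, 0.9135]
q̇ = J⁺·V = [0.6910, 0.2360, 0.9180]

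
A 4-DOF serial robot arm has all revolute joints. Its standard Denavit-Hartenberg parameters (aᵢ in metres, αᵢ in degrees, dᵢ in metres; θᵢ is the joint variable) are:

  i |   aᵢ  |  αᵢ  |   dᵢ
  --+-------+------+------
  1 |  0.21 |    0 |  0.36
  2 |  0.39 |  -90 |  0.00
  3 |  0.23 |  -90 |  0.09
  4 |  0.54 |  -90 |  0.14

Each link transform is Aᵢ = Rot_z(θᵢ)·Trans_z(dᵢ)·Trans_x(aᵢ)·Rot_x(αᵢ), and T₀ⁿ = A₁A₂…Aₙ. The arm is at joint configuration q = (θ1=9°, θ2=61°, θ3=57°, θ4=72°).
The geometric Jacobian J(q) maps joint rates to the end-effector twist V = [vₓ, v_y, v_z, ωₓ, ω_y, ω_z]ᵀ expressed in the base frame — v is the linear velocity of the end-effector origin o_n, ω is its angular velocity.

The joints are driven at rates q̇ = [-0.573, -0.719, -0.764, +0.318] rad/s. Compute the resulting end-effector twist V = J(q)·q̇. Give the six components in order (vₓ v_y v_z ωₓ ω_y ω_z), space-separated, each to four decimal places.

0.5514 -0.6571 0.2124 0.6267 -0.5119 -1.4652

o_n = [0.7726, 0.3472, -0.0491]
J₁: ẑ×o_n = [-0.3472, 0.7726, 0.0000], ω = ẑ
J2: z=[0.0000, 0.0000, 1.0000] o=[0.2074, 0.0329, 0.3600] → [-0.3144, 0.5652, 0.0000, 0.0000, 0.0000, 1.0000]
J3: z=[-0.9397, 0.3420, 0.0000] o=[0.3408, 0.3993, 0.3600] → [-0.1399, -0.3844, -0.0987, -0.9397, 0.3420, 0.0000]
J4: z=[-0.2868, -0.7881, -0.5446] o=[0.2991, 0.5478, 0.1671] → [0.0611, -0.3199, 0.4307, -0.2868, -0.7881, -0.5446]
V = J·q̇ = [0.5514, -0.6571, 0.2124, 0.6267, -0.5119, -1.4652]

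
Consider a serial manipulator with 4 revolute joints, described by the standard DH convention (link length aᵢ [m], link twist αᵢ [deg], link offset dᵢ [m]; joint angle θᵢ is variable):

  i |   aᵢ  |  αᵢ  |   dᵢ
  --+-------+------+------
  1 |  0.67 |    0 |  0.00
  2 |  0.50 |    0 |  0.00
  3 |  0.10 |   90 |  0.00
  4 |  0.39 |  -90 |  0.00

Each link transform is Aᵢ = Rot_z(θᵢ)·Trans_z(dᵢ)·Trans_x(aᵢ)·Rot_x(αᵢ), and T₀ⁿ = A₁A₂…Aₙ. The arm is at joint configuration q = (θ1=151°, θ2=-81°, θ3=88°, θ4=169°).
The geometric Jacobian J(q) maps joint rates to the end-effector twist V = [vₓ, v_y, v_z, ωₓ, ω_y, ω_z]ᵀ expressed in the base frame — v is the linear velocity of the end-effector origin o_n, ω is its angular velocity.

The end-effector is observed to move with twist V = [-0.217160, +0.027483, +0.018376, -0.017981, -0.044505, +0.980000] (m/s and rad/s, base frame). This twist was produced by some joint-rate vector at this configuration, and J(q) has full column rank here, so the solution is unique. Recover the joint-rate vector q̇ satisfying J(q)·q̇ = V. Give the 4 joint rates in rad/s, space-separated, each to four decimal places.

o_n = [-0.1527, 0.6887, 0.0744]
J₁: ẑ×o_n = [-0.6887, -0.1527, 0.0000], ω = ẑ
J2: z=[0.0000, 0.0000, 1.0000] o=[-0.5860, 0.3248, 0.0000] → [-0.3639, 0.4332, 0.0000, 0.0000, 0.0000, 1.0000]
J3: z=[0.0000, 0.0000, 1.0000] o=[-0.4150, 0.7947, 0.0000] → [0.1060, 0.2622, -0.0000, 0.0000, 0.0000, 1.0000]
J4: z=[0.3746, 0.9272, 0.0000] o=[-0.5077, 0.8321, 0.0000] → [0.0690, -0.0279, -0.3828, 0.3746, 0.9272, 0.0000]
q̇ = J⁺·V = [0.4920, -0.1560, 0.6440, -0.0480]

0.4920 -0.1560 0.6440 -0.0480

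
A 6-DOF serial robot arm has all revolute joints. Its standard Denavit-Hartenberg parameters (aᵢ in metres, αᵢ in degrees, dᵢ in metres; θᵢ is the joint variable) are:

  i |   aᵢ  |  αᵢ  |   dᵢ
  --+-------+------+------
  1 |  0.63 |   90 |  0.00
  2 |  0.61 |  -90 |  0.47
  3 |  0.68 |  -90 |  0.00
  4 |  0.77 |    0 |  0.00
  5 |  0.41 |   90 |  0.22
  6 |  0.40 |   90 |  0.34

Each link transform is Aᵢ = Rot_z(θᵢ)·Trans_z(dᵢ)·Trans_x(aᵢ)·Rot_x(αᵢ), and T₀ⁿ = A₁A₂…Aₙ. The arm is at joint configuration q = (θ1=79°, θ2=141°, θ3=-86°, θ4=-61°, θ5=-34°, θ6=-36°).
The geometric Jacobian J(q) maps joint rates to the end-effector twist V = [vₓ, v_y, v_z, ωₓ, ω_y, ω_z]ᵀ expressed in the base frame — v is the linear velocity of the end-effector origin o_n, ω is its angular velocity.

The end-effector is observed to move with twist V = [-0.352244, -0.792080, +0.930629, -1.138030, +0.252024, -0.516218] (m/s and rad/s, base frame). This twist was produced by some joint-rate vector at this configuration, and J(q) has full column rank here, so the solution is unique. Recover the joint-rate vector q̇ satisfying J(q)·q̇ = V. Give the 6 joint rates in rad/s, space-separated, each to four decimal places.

o_n = [0.9597, -0.9330, -0.6653]
J₁: ẑ×o_n = [0.9330, 0.9597, -0.0000], ω = ẑ
J2: z=[0.9816, -0.1908, 0.0000] o=[0.1202, 0.6184, 0.0000] → [0.1270, 0.6531, -1.3627, 0.9816, -0.1908, 0.0000]
J3: z=[-0.1201, -0.6178, -0.7771] o=[0.4911, 0.0634, 0.3839] → [-0.1262, -0.4902, 0.4091, -0.1201, -0.6178, -0.7771]
J4: z=[-0.2164, -0.7477, 0.6278] o=[1.1500, -0.1022, 0.4137] → [1.3284, -0.3529, 0.0375, -0.2164, -0.7477, 0.6278]
J5: z=[-0.2164, -0.7477, 0.6278] o=[1.4308, -0.6092, -0.0932] → [0.6310, -0.4195, -0.2821, -0.2164, -0.7477, 0.6278]
J6: z=[-0.9547, 0.2965, 0.0240] o=[1.2995, -1.0173, -0.2741] → [-0.1180, -0.3817, 0.0202, -0.9547, 0.2965, 0.0240]
q̇ = J⁺·V = [-0.1480, -0.4970, 0.3270, 0.1470, -0.3550, 0.6870]

-0.1480 -0.4970 0.3270 0.1470 -0.3550 0.6870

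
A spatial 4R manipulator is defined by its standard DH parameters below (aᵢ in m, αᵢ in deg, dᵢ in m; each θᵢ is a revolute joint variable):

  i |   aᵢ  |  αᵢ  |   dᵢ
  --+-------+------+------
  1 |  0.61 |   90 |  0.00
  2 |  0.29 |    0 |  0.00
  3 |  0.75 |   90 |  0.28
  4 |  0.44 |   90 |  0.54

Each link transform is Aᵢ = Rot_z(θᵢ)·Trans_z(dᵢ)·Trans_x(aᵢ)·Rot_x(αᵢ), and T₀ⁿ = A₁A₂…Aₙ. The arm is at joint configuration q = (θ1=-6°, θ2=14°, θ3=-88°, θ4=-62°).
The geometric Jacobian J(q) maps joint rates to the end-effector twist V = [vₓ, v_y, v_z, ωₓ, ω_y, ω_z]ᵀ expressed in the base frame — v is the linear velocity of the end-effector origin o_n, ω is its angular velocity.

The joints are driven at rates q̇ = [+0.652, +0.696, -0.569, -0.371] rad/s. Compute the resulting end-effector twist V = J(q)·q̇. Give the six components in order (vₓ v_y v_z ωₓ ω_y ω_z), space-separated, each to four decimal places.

0.0279 0.4911 0.3020 0.3414 -0.1636 0.7543

o_n = [0.6438, 0.0414, -0.9982]
J₁: ẑ×o_n = [-0.0414, 0.6438, 0.0000], ω = ẑ
J2: z=[-0.1045, -0.9945, 0.0000] o=[0.6067, -0.0638, 0.0000] → [0.9927, -0.1043, 0.0260, -0.1045, -0.9945, 0.0000]
J3: z=[-0.1045, -0.9945, 0.0000] o=[0.8865, -0.0932, 0.0702] → [1.0625, -0.1117, -0.2554, -0.1045, -0.9945, 0.0000]
J4: z=[-0.9560, 0.1005, -0.2756] o=[1.0628, -0.3933, -0.6508] → [0.0849, -0.2166, -0.3734, -0.9560, 0.1005, -0.2756]
V = J·q̇ = [0.0279, 0.4911, 0.3020, 0.3414, -0.1636, 0.7543]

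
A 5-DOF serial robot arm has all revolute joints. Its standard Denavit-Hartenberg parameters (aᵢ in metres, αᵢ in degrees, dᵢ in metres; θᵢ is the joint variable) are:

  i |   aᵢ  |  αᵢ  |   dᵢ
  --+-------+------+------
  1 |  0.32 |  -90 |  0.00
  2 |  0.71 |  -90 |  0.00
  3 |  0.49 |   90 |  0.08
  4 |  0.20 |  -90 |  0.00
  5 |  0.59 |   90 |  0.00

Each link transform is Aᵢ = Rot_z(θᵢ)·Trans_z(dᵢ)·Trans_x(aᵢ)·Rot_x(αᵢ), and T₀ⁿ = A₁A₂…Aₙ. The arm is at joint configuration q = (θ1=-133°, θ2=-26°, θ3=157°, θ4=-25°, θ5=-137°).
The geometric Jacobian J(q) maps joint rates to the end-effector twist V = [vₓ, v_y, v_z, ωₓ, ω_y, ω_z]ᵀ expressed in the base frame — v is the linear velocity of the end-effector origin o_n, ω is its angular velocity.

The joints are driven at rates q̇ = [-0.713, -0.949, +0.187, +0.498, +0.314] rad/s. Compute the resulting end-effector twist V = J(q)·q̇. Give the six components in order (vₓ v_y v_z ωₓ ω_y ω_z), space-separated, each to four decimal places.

-0.1797 0.9888 0.6929 -1.2526 0.7964 -1.1051

o_n = [-0.9959, -0.3643, 0.1073]
J₁: ẑ×o_n = [0.3643, -0.9959, 0.0000], ω = ẑ
J2: z=[0.7314, -0.6820, 0.0000] o=[-0.2182, -0.2340, 0.0000] → [-0.0732, -0.0784, -0.6256, 0.7314, -0.6820, 0.0000]
J3: z=[-0.2990, -0.3206, -0.8988] o=[-0.6535, -0.7007, 0.3112] → [0.3678, 0.2468, -0.2104, -0.2990, -0.3206, -0.8988]
J4: z=[-0.9127, 0.3709, 0.1713] o=[-0.5409, -0.2993, 0.0416] → [0.0355, -0.0180, 0.2281, -0.9127, 0.3709, 0.1713]
J5: z=[-0.1533, 0.0778, -0.9851] o=[-0.4652, -0.1142, 0.0444] → [-0.2414, 0.5324, 0.0796, -0.1533, 0.0778, -0.9851]
V = J·q̇ = [-0.1797, 0.9888, 0.6929, -1.2526, 0.7964, -1.1051]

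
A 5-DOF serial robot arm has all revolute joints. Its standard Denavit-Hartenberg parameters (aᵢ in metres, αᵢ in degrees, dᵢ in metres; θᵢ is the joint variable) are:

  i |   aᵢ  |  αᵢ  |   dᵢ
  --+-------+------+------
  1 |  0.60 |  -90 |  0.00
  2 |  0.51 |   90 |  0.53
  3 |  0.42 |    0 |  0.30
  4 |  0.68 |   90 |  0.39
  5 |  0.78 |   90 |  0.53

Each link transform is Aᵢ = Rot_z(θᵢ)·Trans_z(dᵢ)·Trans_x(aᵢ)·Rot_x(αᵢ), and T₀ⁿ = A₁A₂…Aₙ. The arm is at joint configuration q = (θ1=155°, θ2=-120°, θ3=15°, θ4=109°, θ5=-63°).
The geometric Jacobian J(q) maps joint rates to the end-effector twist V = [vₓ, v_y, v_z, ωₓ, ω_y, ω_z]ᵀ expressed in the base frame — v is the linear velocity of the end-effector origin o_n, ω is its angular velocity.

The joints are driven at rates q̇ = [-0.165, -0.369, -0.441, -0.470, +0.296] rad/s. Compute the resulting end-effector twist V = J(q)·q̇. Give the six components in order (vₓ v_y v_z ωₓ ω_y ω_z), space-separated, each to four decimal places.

0.4510 -0.3014 0.6580 -0.5178 0.4660 0.5030

o_n = [-0.9532, -1.5332, 0.6752]
J₁: ẑ×o_n = [1.5332, -0.9532, 0.0000], ω = ẑ
J2: z=[-0.4226, -0.9063, 0.0000] o=[-0.5438, 0.2536, 0.0000] → [-0.6120, 0.2854, 0.3841, -0.4226, -0.9063, 0.0000]
J3: z=[0.7849, -0.3660, -0.5000] o=[-0.5367, -0.3345, 0.4417] → [-0.6848, 0.0249, -1.0933, 0.7849, -0.3660, -0.5000]
J4: z=[0.7849, -0.3660, -0.5000] o=[-0.1633, -0.6286, 0.6430] → [-0.4641, 0.3697, -0.9991, 0.7849, -0.3660, -0.5000]
J5: z=[0.1394, -0.6820, 0.7180] o=[-0.2678, -1.2019, 0.1187] → [-0.1417, -0.5697, -0.5136, 0.1394, -0.6820, 0.7180]
V = J·q̇ = [0.4510, -0.3014, 0.6580, -0.5178, 0.4660, 0.5030]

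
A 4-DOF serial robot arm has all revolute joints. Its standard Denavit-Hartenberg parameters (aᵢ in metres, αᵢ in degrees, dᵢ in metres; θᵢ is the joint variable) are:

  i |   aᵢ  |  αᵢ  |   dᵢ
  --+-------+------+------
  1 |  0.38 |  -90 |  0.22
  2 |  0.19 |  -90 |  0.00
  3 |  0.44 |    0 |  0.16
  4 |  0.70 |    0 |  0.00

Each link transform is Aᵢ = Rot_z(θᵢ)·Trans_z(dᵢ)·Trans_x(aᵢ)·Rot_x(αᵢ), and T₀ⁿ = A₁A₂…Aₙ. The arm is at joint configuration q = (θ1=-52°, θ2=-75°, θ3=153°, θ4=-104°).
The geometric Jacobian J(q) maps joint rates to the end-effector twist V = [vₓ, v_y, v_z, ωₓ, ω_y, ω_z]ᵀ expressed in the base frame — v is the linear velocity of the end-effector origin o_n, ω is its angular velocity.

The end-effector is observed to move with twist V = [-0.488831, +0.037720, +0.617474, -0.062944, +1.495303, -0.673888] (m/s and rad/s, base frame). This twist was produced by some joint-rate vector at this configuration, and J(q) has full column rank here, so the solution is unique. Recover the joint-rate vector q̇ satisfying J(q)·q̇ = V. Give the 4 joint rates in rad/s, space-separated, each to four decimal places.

o_n = [-0.2036, -0.9219, 0.4270]
J₁: ẑ×o_n = [0.9219, -0.2036, 0.0000], ω = ẑ
J2: z=[0.7880, 0.6157, 0.0000] o=[0.2340, -0.2994, 0.2200] → [0.1275, -0.1631, -0.2211, 0.7880, 0.6157, 0.0000]
J3: z=[0.5947, -0.7612, -0.2588] o=[0.2642, -0.3382, 0.4035] → [-0.1690, 0.1071, -0.7032, 0.5947, -0.7612, -0.2588]
J4: z=[0.5947, -0.7612, -0.2588] o=[0.1395, -0.5030, -0.0166] → [-0.4461, -0.1750, -0.5103, 0.5947, -0.7612, -0.2588]
q̇ = J⁺·V = [-1.0000, 0.8710, -0.8660, -0.3940]

-1.0000 0.8710 -0.8660 -0.3940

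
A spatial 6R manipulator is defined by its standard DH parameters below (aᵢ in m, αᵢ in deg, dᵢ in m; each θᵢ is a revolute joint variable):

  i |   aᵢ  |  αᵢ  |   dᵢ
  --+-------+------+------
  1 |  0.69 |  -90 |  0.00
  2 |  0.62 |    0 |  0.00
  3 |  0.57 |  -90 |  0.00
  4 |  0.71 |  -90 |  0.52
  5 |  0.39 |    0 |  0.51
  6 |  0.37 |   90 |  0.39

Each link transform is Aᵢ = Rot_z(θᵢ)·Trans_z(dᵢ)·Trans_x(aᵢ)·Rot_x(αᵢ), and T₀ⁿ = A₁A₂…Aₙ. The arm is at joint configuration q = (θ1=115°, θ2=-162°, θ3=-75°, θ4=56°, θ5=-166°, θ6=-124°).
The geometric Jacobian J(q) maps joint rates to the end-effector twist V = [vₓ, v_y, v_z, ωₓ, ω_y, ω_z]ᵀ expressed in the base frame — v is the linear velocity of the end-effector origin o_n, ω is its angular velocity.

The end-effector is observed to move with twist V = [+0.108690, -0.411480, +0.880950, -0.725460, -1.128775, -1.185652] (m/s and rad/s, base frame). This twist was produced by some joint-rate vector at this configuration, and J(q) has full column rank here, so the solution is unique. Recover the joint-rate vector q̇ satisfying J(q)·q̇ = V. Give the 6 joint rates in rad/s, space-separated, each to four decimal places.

-0.7820 0.9050 -0.2620 0.3810 -0.1480 -0.7310

o_n = [0.8709, 0.2219, 0.2697]
J₁: ẑ×o_n = [-0.2219, 0.8709, 0.0000], ω = ẑ
J2: z=[-0.9063, -0.4226, 0.0000] o=[-0.2916, 0.6254, 0.0000] → [-0.1140, 0.2444, 0.8569, -0.9063, -0.4226, 0.0000]
J3: z=[-0.9063, -0.4226, 0.0000] o=[-0.0424, 0.0909, 0.1916] → [-0.0330, 0.0708, 0.2672, -0.9063, -0.4226, 0.0000]
J4: z=[0.3544, -0.7601, 0.5446] o=[0.0888, -0.1904, -0.2865] → [-0.6473, 0.2288, 0.7406, 0.3544, -0.7601, 0.5446]
J5: z=[0.3160, 0.6455, 0.6953] o=[0.8980, -0.5329, -0.3362] → [-0.1337, -0.2103, 0.2560, 0.3160, 0.6455, 0.6953]
J6: z=[0.3160, 0.6455, 0.6953] o=[0.7595, -0.3035, 0.2472] → [-0.3508, 0.0703, 0.0941, 0.3160, 0.6455, 0.6953]
q̇ = J⁺·V = [-0.7820, 0.9050, -0.2620, 0.3810, -0.1480, -0.7310]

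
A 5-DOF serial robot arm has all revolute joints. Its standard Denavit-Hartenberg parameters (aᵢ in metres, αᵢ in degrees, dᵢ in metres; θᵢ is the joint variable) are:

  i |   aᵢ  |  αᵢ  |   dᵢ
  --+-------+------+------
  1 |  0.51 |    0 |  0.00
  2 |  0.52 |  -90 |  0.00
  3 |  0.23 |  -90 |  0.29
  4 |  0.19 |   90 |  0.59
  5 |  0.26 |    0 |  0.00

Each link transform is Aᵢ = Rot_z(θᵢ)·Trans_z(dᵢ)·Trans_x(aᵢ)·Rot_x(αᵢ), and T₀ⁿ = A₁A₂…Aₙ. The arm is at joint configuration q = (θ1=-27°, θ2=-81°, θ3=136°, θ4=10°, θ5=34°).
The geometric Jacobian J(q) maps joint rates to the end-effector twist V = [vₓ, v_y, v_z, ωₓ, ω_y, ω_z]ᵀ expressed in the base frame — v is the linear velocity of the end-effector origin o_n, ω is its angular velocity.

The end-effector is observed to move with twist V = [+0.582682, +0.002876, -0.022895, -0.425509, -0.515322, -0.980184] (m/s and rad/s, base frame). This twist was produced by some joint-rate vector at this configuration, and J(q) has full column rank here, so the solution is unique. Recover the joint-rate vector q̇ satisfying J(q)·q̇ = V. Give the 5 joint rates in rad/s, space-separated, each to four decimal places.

o_n = [0.8003, 0.1225, 0.0918]
J₁: ẑ×o_n = [-0.1225, 0.8003, 0.0000], ω = ẑ
J2: z=[0.0000, 0.0000, 1.0000] o=[0.4544, -0.2315, 0.0000] → [-0.3540, 0.3459, 0.0000, 0.0000, 0.0000, 1.0000]
J3: z=[0.9511, -0.3090, 0.0000] o=[0.2937, -0.7261, 0.0000] → [-0.0284, -0.0873, 0.9636, 0.9511, -0.3090, 0.0000]
J4: z=[0.2147, 0.6607, 0.7193] o=[0.6207, -0.6583, -0.1598] → [-0.3955, 0.0752, 0.0489, 0.2147, 0.6607, 0.7193]
J5: z=[0.9752, -0.1855, -0.1206] o=[0.7575, -0.1304, 0.1347] → [0.0385, 0.0366, 0.2545, 0.9752, -0.1855, -0.1206]
q̇ = J⁺·V = [0.5210, -0.9490, 0.1150, -0.8290, -0.3660]

0.5210 -0.9490 0.1150 -0.8290 -0.3660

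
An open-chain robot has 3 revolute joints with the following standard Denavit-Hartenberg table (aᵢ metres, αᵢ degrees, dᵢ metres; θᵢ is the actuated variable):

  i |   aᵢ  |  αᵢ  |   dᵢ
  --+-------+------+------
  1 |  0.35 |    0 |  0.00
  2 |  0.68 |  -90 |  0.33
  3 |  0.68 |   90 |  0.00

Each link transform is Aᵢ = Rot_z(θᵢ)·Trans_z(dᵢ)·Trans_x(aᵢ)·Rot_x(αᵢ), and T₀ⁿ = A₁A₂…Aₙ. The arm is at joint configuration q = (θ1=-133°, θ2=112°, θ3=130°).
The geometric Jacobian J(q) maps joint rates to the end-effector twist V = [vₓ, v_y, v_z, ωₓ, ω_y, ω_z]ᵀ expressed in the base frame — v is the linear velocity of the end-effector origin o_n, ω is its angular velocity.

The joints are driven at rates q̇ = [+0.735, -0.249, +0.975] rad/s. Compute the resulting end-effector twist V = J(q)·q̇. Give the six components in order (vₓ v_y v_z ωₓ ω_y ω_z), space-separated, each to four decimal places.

-0.2437 0.1168 0.4262 0.3494 0.9102 0.4860

o_n = [-0.0119, -0.3430, -0.1909]
J₁: ẑ×o_n = [0.3430, -0.0119, 0.0000], ω = ẑ
J2: z=[0.0000, 0.0000, 1.0000] o=[-0.2387, -0.2560, 0.0000] → [0.0870, 0.2268, -0.0000, 0.0000, 0.0000, 1.0000]
J3: z=[0.3584, 0.9336, 0.0000] o=[0.3961, -0.4997, 0.3300] → [-0.4863, 0.1867, 0.4371, 0.3584, 0.9336, 0.0000]
V = J·q̇ = [-0.2437, 0.1168, 0.4262, 0.3494, 0.9102, 0.4860]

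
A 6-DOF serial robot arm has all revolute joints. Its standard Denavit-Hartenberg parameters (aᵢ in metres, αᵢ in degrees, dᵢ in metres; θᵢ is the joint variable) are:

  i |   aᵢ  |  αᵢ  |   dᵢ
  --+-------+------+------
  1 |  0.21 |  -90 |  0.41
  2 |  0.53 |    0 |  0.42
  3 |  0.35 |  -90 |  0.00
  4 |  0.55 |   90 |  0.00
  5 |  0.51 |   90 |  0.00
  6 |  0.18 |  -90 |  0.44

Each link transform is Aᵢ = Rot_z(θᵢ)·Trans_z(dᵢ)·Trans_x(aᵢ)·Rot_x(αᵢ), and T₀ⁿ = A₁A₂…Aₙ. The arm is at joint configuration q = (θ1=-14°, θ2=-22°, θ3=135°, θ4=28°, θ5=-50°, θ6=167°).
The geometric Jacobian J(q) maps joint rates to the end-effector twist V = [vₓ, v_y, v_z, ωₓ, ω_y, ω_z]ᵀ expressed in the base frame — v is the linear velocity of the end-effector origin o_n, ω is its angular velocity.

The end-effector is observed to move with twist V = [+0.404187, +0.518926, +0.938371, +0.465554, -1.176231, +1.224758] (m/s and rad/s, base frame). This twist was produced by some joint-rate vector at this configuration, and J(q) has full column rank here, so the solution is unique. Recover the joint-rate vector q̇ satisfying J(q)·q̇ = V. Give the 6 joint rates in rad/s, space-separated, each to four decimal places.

o_n = [0.9406, 0.0281, -0.2897]
J₁: ẑ×o_n = [-0.0281, 0.9406, 0.0000], ω = ẑ
J2: z=[0.2419, 0.9703, 0.0000] o=[0.2038, -0.0508, 0.4100] → [-0.6789, 0.1693, -0.6959, 0.2419, 0.9703, 0.0000]
J3: z=[0.2419, 0.9703, 0.0000] o=[0.7822, 0.2378, 0.6085] → [-0.8715, 0.2173, -0.2044, 0.2419, 0.9703, 0.0000]
J4: z=[-0.8932, 0.2227, 0.3907] o=[0.6495, 0.2709, 0.2864] → [-0.0334, -0.4008, 0.1521, -0.8932, 0.2227, 0.3907]
J5: z=[0.0356, 0.9011, -0.4322] o=[0.4029, 0.0663, -0.1607] → [-0.1328, -0.2278, -0.4859, 0.0356, 0.9011, -0.4322]
J6: z=[0.9175, 0.1419, 0.3715] o=[0.6049, -0.1427, -0.5797] → [-0.0223, -0.1414, 0.1091, 0.9175, 0.1419, 0.3715]
q̇ = J⁺·V = [0.5540, -0.6480, 0.1370, 0.0510, -0.8820, 0.7260]

0.5540 -0.6480 0.1370 0.0510 -0.8820 0.7260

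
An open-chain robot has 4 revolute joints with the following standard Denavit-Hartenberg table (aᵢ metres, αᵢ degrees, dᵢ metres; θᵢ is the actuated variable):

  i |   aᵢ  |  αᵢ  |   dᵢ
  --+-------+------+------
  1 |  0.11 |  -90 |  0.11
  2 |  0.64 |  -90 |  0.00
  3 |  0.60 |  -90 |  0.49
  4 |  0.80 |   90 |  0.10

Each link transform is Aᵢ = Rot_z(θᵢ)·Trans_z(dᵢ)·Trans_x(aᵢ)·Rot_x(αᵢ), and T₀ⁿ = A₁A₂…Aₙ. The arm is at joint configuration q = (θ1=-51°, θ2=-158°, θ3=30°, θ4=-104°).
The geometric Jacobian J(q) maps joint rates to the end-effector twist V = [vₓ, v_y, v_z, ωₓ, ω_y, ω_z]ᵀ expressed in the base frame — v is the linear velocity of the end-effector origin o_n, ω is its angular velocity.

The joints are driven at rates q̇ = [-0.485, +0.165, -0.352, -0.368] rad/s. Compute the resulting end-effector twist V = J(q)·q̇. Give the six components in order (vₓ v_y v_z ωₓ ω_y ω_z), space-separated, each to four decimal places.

o_n = [-0.4072, 0.0423, 1.6369]
J₁: ẑ×o_n = [-0.0423, -0.4072, 0.0000], ω = ẑ
J2: z=[0.7771, 0.6293, 0.0000] o=[0.0692, -0.0855, 0.1100] → [0.9609, -1.1866, 0.3991, 0.7771, 0.6293, 0.0000]
J3: z=[0.2357, -0.2911, 0.9272] o=[-0.3042, 0.3757, 0.3497] → [-0.0656, -0.3989, -0.1086, 0.2357, -0.2911, 0.9272]
J4: z=[-0.3813, -0.9053, -0.1873] o=[-0.7250, 0.4186, 0.9987] → [-0.6482, 0.1838, 0.4313, -0.3813, -0.9053, -0.1873]
V = J·q̇ = [0.4407, 0.0745, -0.0546, 0.1856, 0.5395, -0.7424]

0.4407 0.0745 -0.0546 0.1856 0.5395 -0.7424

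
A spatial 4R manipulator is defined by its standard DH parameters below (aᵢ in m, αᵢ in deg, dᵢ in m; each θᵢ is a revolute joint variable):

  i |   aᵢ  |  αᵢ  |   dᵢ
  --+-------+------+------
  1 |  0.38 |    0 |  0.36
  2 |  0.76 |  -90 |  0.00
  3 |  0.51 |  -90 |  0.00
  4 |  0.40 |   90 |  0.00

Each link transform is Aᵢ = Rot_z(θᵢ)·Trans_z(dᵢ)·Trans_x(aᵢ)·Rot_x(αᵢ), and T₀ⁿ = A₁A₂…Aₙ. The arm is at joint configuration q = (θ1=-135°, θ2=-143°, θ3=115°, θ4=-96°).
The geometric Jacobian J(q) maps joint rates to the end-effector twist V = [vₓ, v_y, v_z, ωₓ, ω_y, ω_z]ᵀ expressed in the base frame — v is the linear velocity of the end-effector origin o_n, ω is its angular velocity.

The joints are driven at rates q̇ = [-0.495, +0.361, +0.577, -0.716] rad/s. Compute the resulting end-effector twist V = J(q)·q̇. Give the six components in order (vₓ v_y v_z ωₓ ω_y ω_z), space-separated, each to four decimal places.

-0.0387 0.0479 0.3723 -0.4811 0.7229 -0.4366

o_n = [-0.5844, 0.3433, -0.0643]
J₁: ẑ×o_n = [-0.3433, -0.5844, 0.0000], ω = ẑ
J2: z=[0.0000, 0.0000, 1.0000] o=[-0.2687, -0.2687, 0.3600] → [-0.6120, -0.3157, 0.0000, 0.0000, 0.0000, 1.0000]
J3: z=[-0.9903, 0.1392, 0.0000] o=[-0.1629, 0.4839, 0.3600] → [-0.0591, -0.4202, 0.1979, -0.9903, 0.1392, 0.0000]
J4: z=[-0.1261, -0.8975, 0.4226] o=[-0.1929, 0.2705, -0.1022] → [-0.0648, -0.1607, -0.3605, -0.1261, -0.8975, 0.4226]
V = J·q̇ = [-0.0387, 0.0479, 0.3723, -0.4811, 0.7229, -0.4366]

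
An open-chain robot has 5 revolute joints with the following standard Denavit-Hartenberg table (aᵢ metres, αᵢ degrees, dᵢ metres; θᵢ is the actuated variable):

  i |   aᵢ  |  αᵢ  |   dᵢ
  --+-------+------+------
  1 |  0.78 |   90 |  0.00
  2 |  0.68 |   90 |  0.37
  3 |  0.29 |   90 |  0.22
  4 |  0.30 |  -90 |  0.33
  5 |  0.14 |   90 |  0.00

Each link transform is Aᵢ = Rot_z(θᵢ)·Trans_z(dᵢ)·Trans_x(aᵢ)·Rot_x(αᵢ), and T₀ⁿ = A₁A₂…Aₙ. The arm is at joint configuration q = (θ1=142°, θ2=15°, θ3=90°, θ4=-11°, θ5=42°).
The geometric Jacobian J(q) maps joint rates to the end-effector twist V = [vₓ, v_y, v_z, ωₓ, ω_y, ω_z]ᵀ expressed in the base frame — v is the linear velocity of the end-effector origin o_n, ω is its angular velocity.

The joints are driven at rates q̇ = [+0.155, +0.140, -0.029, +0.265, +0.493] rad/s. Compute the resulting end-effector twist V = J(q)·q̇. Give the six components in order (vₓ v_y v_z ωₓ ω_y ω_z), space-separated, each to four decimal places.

-0.2994 -0.1411 0.0109 -0.1504 0.4145 -0.2159

o_n = [-0.6907, 1.8805, 0.0991]
J₁: ẑ×o_n = [-1.8805, -0.6907, 0.0000], ω = ẑ
J2: z=[0.6157, 0.7880, 0.0000] o=[-0.6146, 0.4802, 0.0000] → [0.0781, -0.0610, 0.9221, 0.6157, 0.7880, 0.0000]
J3: z=[-0.2040, 0.1593, -0.9659] o=[-0.9044, 1.1762, 0.1760] → [0.6681, -0.2221, -0.1777, -0.2040, 0.1593, -0.9659]
J4: z=[-0.7612, 0.5947, 0.2588] o=[-0.7708, 1.4397, -0.0365] → [-0.0334, 0.1240, -0.3831, -0.7612, 0.5947, 0.2588]
J5: z=[-0.0827, 0.3068, -0.9482] o=[-0.8290, 1.8589, 0.1042] → [0.0189, -0.1315, -0.0442, -0.0827, 0.3068, -0.9482]
V = J·q̇ = [-0.2994, -0.1411, 0.0109, -0.1504, 0.4145, -0.2159]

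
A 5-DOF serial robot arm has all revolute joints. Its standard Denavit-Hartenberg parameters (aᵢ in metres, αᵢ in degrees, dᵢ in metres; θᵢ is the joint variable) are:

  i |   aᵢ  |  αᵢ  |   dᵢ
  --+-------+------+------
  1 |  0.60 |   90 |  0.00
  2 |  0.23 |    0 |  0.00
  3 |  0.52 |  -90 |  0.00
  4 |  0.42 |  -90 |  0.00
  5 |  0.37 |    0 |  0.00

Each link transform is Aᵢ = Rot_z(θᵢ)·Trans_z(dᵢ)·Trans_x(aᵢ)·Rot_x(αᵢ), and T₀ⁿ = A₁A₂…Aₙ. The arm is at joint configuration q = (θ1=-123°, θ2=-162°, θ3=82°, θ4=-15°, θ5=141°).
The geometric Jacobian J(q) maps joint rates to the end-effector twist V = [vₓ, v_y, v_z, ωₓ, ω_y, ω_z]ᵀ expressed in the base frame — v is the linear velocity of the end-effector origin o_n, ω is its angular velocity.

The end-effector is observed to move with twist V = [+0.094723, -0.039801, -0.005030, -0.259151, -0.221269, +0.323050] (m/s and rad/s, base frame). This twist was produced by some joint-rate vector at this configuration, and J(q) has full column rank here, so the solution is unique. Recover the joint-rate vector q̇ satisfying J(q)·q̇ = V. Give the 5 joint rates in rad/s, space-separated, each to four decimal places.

o_n = [-0.1728, -0.2031, -0.7496]
J₁: ẑ×o_n = [0.2031, -0.1728, 0.0000], ω = ẑ
J2: z=[-0.8387, 0.5446, 0.0000] o=[-0.3268, -0.5032, 0.0000] → [-0.4083, -0.6287, -0.3355, -0.8387, 0.5446, 0.0000]
J3: z=[-0.8387, 0.5446, 0.0000] o=[-0.2076, -0.3197, -0.0711] → [-0.3696, -0.5691, -0.1168, -0.8387, 0.5446, 0.0000]
J4: z=[-0.5364, -0.8259, 0.1736] o=[-0.2568, -0.3955, -0.5832] → [0.1041, -0.0747, -0.0338, -0.5364, -0.8259, 0.1736]
J5: z=[0.7856, -0.5638, -0.2549] o=[-0.3864, -0.3954, -0.9827] → [-0.0824, -0.2376, 0.2714, 0.7856, -0.5638, -0.2549]
q̇ = J⁺·V = [0.2410, -0.1480, 0.1550, 0.3360, -0.0930]

0.2410 -0.1480 0.1550 0.3360 -0.0930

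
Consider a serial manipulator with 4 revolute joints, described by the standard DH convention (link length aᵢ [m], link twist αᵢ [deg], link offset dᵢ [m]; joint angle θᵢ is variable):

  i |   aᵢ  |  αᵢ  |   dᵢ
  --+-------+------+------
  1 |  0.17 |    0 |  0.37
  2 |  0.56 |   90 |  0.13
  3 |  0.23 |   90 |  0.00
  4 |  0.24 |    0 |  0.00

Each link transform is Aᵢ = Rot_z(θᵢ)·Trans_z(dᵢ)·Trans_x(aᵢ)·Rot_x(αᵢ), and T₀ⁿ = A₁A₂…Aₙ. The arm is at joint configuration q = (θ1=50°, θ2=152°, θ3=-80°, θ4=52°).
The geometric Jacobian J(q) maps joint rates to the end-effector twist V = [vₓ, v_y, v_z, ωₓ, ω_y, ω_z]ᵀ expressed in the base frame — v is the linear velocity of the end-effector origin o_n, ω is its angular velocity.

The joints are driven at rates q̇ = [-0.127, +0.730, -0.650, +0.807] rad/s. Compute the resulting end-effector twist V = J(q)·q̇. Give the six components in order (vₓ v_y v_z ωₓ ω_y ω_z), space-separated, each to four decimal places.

o_n = [-0.5416, 0.0712, 0.1280]
J₁: ẑ×o_n = [-0.0712, -0.5416, 0.0000], ω = ẑ
J2: z=[0.0000, 0.0000, 1.0000] o=[0.1093, 0.1302, 0.3700] → [0.0590, -0.6509, 0.0000, 0.0000, 0.0000, 1.0000]
J3: z=[-0.3746, 0.9272, 0.0000] o=[-0.4099, -0.0796, 0.5000] → [-0.3449, -0.1394, 0.0656, -0.3746, 0.9272, 0.0000]
J4: z=[0.9131, 0.3689, -0.1736] o=[-0.4470, -0.0945, 0.2735] → [-0.0249, 0.1493, 0.1862, 0.9131, 0.3689, -0.1736]
V = J·q̇ = [0.2562, -0.1953, 0.1077, 0.9804, -0.3050, 0.4629]

0.2562 -0.1953 0.1077 0.9804 -0.3050 0.4629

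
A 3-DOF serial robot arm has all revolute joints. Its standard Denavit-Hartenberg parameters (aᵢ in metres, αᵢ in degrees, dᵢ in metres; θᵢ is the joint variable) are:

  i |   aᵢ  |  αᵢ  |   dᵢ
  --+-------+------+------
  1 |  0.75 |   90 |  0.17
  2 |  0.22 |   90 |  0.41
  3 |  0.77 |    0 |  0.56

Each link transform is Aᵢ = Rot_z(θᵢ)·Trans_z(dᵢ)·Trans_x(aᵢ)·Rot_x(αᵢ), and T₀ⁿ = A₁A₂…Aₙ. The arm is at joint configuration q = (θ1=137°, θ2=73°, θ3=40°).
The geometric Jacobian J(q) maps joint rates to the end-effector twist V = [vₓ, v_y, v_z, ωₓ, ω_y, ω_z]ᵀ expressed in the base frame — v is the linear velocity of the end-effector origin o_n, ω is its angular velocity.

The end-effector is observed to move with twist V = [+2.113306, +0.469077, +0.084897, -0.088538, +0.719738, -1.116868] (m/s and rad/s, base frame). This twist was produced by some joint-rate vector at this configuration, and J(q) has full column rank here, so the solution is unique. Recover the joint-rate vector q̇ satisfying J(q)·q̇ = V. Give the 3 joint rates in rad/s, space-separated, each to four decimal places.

o_n = [-0.4962, 1.7000, 0.7807]
J₁: ẑ×o_n = [-1.7000, -0.4962, 0.0000], ω = ẑ
J2: z=[0.6820, 0.7314, 0.0000] o=[-0.5485, 0.5115, 0.1700] → [0.4467, -0.4165, 0.7723, 0.6820, 0.7314, 0.0000]
J3: z=[-0.6994, 0.6522, -0.2924] o=[-0.3159, 0.8552, 0.3804] → [0.5081, 0.3327, -0.4733, -0.6994, 0.6522, -0.2924]
q̇ = J⁺·V = [-0.9470, 0.4660, 0.5810]

-0.9470 0.4660 0.5810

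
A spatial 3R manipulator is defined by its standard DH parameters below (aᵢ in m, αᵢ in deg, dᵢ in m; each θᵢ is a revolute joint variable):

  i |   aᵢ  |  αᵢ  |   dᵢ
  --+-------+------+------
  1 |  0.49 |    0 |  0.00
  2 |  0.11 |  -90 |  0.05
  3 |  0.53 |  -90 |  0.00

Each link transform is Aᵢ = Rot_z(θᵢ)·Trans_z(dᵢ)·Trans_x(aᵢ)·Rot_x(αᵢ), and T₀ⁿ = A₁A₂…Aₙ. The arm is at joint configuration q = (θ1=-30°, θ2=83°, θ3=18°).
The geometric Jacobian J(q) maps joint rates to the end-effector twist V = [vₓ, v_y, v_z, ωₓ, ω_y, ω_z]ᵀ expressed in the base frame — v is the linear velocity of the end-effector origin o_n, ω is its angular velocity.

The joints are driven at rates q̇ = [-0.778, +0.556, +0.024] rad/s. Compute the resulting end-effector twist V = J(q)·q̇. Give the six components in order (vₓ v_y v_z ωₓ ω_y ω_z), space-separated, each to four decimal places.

-0.0841 -0.4153 -0.0121 -0.0192 0.0144 -0.2220

o_n = [0.7939, 0.2454, -0.1138]
J₁: ẑ×o_n = [-0.2454, 0.7939, 0.0000], ω = ẑ
J2: z=[0.0000, 0.0000, 1.0000] o=[0.4244, -0.2450, 0.0000] → [-0.4904, 0.3696, 0.0000, 0.0000, 0.0000, 1.0000]
J3: z=[-0.7986, 0.6018, 0.0000] o=[0.4906, -0.1572, 0.0500] → [-0.0986, -0.1308, -0.5041, -0.7986, 0.6018, 0.0000]
V = J·q̇ = [-0.0841, -0.4153, -0.0121, -0.0192, 0.0144, -0.2220]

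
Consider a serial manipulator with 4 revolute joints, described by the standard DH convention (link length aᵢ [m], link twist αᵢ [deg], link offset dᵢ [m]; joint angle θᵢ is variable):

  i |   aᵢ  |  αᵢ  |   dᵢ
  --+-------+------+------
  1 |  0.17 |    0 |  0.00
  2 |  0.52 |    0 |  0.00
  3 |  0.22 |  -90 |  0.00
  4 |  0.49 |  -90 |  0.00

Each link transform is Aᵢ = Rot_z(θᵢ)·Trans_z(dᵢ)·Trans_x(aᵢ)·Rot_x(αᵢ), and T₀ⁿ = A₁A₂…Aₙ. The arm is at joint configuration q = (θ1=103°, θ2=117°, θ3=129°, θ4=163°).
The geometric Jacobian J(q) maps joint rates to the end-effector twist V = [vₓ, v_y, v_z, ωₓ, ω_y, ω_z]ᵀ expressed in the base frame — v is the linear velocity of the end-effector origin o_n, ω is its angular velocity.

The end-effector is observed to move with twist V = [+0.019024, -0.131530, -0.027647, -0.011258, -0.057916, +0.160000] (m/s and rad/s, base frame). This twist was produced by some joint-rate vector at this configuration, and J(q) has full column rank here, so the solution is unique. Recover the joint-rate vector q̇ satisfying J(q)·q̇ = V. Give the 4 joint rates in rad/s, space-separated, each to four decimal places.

o_n = [-0.6806, -0.1212, -0.1433]
J₁: ẑ×o_n = [0.1212, -0.6806, 0.0000], ω = ẑ
J2: z=[0.0000, 0.0000, 1.0000] o=[-0.0382, 0.1656, 0.0000] → [0.2868, -0.6424, 0.0000, 0.0000, 0.0000, 1.0000]
J3: z=[0.0000, 0.0000, 1.0000] o=[-0.4366, -0.1686, 0.0000] → [-0.0474, -0.2440, 0.0000, 0.0000, 0.0000, 1.0000]
J4: z=[0.1908, 0.9816, 0.0000] o=[-0.2206, -0.2106, 0.0000] → [-0.1406, 0.0273, 0.4686, 0.1908, 0.9816, 0.0000]
q̇ = J⁺·V = [0.2930, -0.0930, -0.0400, -0.0590]

0.2930 -0.0930 -0.0400 -0.0590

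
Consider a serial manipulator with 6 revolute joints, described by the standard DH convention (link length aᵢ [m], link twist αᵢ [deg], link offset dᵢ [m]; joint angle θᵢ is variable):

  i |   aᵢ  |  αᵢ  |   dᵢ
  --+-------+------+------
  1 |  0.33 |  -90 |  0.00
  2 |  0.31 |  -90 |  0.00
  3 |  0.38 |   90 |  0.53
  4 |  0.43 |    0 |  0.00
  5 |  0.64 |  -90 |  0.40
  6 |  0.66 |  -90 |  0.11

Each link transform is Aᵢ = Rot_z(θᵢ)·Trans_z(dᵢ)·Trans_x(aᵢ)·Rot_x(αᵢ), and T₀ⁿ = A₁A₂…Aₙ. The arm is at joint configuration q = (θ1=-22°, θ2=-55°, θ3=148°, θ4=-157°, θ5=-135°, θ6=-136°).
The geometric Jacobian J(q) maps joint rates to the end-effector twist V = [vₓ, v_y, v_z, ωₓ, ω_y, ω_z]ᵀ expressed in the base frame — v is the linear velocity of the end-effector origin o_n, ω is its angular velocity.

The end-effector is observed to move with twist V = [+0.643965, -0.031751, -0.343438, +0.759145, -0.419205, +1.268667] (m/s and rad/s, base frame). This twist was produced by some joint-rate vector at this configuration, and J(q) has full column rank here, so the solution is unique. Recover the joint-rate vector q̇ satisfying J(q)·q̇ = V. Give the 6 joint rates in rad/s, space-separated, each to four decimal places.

o_n = [0.8989, -1.1164, 0.3463]
J₁: ẑ×o_n = [1.1164, 0.8989, -0.0000], ω = ẑ
J2: z=[0.3746, 0.9272, 0.0000] o=[0.3060, -0.1236, 0.0000] → [0.3211, -0.1297, -0.9217, 0.3746, 0.9272, 0.0000]
J3: z=[0.7595, -0.3069, -0.5736] o=[0.4708, -0.1902, 0.2539] → [-0.5596, -0.3157, -0.5721, 0.7595, -0.3069, -0.5736]
J4: z=[-0.0359, -0.9002, 0.4341] o=[0.6266, -0.4703, -0.3140] → [-0.3139, 0.1419, 0.2684, -0.0359, -0.9002, 0.4341]
J5: z=[-0.0359, -0.9002, 0.4341] o=[0.7560, -0.2964, 0.0573] → [0.0958, 0.0724, 0.1580, -0.0359, -0.9002, 0.4341]
J6: z=[0.8867, 0.1717, 0.4292] o=[1.0367, -0.9127, -0.2760] → [0.1943, -0.6109, -0.1570, 0.8867, 0.1717, 0.4292]
q̇ = J⁺·V = [0.3660, 0.5920, -0.0860, 0.6440, 0.6000, 0.7300]

0.3660 0.5920 -0.0860 0.6440 0.6000 0.7300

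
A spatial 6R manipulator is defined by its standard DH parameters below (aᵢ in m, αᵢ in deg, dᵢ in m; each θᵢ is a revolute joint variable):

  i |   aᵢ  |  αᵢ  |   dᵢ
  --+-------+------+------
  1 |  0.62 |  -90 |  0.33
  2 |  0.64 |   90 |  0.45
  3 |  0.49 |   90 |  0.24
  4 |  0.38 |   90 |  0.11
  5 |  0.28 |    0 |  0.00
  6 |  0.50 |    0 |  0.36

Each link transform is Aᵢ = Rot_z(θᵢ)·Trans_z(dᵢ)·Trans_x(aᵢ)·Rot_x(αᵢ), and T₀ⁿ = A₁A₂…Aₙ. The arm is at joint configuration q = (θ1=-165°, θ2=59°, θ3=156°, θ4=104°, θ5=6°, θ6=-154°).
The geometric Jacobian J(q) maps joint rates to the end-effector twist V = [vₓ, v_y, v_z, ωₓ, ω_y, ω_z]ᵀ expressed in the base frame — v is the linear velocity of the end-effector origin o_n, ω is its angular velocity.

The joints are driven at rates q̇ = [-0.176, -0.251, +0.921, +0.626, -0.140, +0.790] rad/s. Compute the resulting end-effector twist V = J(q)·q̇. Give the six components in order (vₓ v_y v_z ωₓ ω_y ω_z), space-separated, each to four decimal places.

-0.5901 1.1585 0.3682 -0.5833 -0.7541 0.6550

o_n = [-0.8262, -0.8979, 0.7237]
J₁: ẑ×o_n = [0.8979, -0.8262, 0.0000], ω = ẑ
J2: z=[0.2588, -0.9659, 0.0000] o=[-0.5989, -0.1605, 0.3300] → [-0.3803, -0.1019, -0.4104, 0.2588, -0.9659, 0.0000]
J3: z=[-0.8280, -0.2219, 0.5150] o=[-0.8008, -0.6804, -0.2186] → [-0.0970, 0.7671, 0.1744, -0.8280, -0.2219, 0.5150]
J4: z=[0.0341, -0.9366, -0.3486] o=[-0.7252, -0.8665, 0.2887] → [-0.4183, 0.0204, -0.0956, 0.0341, -0.9366, -0.3486]
J5: z=[0.3428, -0.3167, 0.8844] o=[-1.0782, -1.0264, 0.3683] → [-0.2262, 0.1011, 0.1239, 0.3428, -0.3167, 0.8844]
J6: z=[0.3428, -0.3167, 0.8844] o=[-1.3386, -1.0955, 0.4445] → [-0.2632, 0.3575, 0.2300, 0.3428, -0.3167, 0.8844]
V = J·q̇ = [-0.5901, 1.1585, 0.3682, -0.5833, -0.7541, 0.6550]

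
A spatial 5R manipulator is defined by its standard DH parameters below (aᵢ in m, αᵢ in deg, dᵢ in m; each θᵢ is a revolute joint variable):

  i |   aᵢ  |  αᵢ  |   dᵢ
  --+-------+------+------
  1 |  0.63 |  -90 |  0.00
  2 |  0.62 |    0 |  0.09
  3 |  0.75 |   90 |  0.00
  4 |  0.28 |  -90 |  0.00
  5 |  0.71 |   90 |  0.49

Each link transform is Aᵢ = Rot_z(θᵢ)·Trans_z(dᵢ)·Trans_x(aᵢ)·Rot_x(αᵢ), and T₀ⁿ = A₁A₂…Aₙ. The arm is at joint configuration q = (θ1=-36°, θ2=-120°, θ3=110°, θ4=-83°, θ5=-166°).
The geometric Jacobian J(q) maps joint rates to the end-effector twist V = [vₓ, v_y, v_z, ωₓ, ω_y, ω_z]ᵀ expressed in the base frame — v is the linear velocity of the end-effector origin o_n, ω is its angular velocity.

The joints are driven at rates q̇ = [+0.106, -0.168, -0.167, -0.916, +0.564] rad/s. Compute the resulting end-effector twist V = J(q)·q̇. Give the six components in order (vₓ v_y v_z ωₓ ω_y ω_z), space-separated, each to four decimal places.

o_n = [1.5066, -0.4079, 0.9121]
J₁: ẑ×o_n = [0.4079, 1.5066, -0.0000], ω = ẑ
J2: z=[0.5878, 0.8090, 0.0000] o=[0.5097, -0.3703, 0.0000] → [0.7379, -0.5361, -0.8287, 0.5878, 0.8090, 0.0000]
J3: z=[0.5878, 0.8090, 0.0000] o=[0.3118, -0.1153, 0.5369] → [0.3035, -0.2205, -1.1387, 0.5878, 0.8090, 0.0000]
J4: z=[-0.1405, 0.1021, 0.9848] o=[0.9093, -0.5494, 0.6672] → [-0.1144, 0.6226, -0.0808, -0.1405, 0.1021, 0.9848]
J5: z=[0.8624, -0.4759, 0.1724] o=[0.7732, -0.7940, 0.6731] → [-0.1803, -0.0797, 0.6821, 0.8624, -0.4759, 0.1724]
V = J·q̇ = [-0.1284, -0.3287, 0.7881, 0.4182, -0.6329, -0.6989]

-0.1284 -0.3287 0.7881 0.4182 -0.6329 -0.6989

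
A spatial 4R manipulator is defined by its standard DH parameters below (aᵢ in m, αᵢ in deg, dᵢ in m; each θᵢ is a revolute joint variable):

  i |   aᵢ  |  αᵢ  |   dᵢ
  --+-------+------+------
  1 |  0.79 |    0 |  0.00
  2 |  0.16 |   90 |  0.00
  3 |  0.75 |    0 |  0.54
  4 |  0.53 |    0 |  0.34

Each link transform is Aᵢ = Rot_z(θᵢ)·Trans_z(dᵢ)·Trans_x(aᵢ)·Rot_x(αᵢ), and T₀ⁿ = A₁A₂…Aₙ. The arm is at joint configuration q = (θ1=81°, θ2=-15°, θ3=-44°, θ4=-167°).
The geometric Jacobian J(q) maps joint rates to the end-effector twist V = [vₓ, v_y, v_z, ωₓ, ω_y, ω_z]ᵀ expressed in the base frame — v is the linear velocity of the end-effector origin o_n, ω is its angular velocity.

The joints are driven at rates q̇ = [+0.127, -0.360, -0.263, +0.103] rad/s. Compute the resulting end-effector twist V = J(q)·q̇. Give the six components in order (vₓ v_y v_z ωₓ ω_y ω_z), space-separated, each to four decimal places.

o_n = [1.0272, 0.6464, -0.2480]
J₁: ẑ×o_n = [-0.6464, 1.0272, 0.0000], ω = ẑ
J2: z=[0.0000, 0.0000, 1.0000] o=[0.1236, 0.7803, 0.0000] → [0.1339, 0.9037, -0.0000, 0.0000, 0.0000, 1.0000]
J3: z=[0.9135, -0.4067, 0.0000] o=[0.1887, 0.9264, 0.0000] → [0.1009, 0.2266, 0.0852, 0.9135, -0.4067, 0.0000]
J4: z=[0.9135, -0.4067, 0.0000] o=[0.9014, 1.1997, -0.5210] → [-0.1110, -0.2494, -0.4543, 0.9135, -0.4067, 0.0000]
V = J·q̇ = [-0.1683, -0.2801, -0.0692, -0.1462, 0.0651, -0.2330]

-0.1683 -0.2801 -0.0692 -0.1462 0.0651 -0.2330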